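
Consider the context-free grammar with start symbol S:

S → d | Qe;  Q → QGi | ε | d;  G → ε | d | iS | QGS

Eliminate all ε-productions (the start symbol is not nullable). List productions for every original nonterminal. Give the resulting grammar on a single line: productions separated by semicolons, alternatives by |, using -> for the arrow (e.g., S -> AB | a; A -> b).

Nullable set: {G, Q}.
S -> Qe: Q nullable, giving Qe | e.
Drop G -> ε.
G -> QGS: Q, G nullable, giving GS | QGS | QS | S.
Drop Q -> ε.
Q -> QGi: Q, G nullable, giving Gi | QGi | Qi | i.
Unchanged (no nullable symbols): S -> d; G -> d; G -> iS; Q -> d.

S -> d | e | Qe; G -> S | d | GS | QS | iS | QGS; Q -> d | i | Gi | Qi | QGi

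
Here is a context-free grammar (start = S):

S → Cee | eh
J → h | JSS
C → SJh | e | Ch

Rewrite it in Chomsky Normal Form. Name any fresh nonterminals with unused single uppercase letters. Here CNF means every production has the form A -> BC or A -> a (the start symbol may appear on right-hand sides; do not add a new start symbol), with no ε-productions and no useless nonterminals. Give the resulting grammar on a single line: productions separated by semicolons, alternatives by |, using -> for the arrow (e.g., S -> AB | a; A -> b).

S -> BA | CF; A -> h; B -> e; C -> e | CA | SD; D -> JA; E -> SS; F -> BB; J -> h | JE

No ε-productions.
No unit productions to eliminate.
TERM: introduce B -> e, A -> h and substitute in every rule of length ≥2.
BIN: C -> SJA becomes C -> SD, D -> JA; J -> JSS becomes J -> JE, E -> SS; S -> CBB becomes S -> CF, F -> BB.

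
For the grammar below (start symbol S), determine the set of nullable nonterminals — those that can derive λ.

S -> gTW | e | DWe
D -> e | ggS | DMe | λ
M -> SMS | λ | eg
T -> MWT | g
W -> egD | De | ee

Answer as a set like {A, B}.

{D, M}

Directly nullable (have an ε-rule): {D, M}.
Not nullable: S, T, W — each has a terminal in every rule's right-hand side or depends on a non-nullable symbol.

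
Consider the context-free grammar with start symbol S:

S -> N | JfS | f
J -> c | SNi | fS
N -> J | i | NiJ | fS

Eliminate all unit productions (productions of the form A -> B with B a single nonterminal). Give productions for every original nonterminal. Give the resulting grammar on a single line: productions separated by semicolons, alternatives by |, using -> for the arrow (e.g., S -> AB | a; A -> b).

S -> c | f | i | fS | JfS | NiJ | SNi; J -> c | fS | SNi; N -> c | i | fS | NiJ | SNi

Unit productions: N->J, S->N.
Unit pairs (A ⇒* B via units): (N,J), (S,J), (S,N).
S: inherits non-unit rules of {J, N, S} → JfS | NiJ | SNi | c | f | fS | i.
J: inherits non-unit rules of {J} → SNi | c | fS.
N: inherits non-unit rules of {J, N} → NiJ | SNi | c | fS | i.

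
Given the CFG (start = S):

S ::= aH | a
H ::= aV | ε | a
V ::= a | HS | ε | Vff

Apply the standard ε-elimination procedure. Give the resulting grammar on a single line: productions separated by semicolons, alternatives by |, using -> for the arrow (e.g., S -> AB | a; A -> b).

Nullable set: {H, V}.
S -> aH: H nullable, giving a | aH.
Drop H -> ε.
H -> aV: V nullable, giving a | aV.
Drop V -> ε.
V -> HS: H nullable, giving HS | S.
V -> Vff: V nullable, giving Vff | ff.
Unchanged (no nullable symbols): S -> a; H -> a; V -> a.

S -> a | aH; H -> a | aV; V -> S | a | HS | ff | Vff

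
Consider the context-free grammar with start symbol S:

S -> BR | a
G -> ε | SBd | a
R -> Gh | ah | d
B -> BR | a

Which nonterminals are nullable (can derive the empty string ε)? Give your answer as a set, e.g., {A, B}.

Directly nullable (have an ε-rule): {G}.
Not nullable: B, R, S — each has a terminal in every rule's right-hand side or depends on a non-nullable symbol.

{G}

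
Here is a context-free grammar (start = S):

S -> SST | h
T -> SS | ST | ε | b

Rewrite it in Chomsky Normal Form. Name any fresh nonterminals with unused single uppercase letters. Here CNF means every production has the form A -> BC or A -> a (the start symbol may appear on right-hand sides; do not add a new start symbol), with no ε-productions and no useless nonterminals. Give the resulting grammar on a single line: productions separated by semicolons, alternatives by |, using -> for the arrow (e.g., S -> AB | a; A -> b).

Nullable: {T}; after ε-elimination: S -> h | SS | SST; T -> S | b | SS | ST.
After unit-elimination: S -> h | SS | SST; T -> b | h | SS | ST | SST.
BIN: S -> SST becomes S -> SA, A -> ST; T -> SST becomes T -> SB, B -> ST.

S -> h | SA | SS; A -> ST; B -> ST; T -> b | h | SB | SS | ST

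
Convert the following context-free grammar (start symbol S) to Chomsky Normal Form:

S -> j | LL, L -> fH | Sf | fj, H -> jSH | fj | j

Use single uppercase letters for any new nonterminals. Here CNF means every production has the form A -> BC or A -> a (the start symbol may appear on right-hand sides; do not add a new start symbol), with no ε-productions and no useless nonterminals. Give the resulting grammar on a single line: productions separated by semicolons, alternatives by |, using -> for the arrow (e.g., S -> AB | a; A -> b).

No ε-productions.
No unit productions to eliminate.
TERM: introduce A -> f, B -> j and substitute in every rule of length ≥2.
BIN: H -> BSH becomes H -> BC, C -> SH.

S -> j | LL; A -> f; B -> j; C -> SH; H -> j | AB | BC; L -> AB | AH | SA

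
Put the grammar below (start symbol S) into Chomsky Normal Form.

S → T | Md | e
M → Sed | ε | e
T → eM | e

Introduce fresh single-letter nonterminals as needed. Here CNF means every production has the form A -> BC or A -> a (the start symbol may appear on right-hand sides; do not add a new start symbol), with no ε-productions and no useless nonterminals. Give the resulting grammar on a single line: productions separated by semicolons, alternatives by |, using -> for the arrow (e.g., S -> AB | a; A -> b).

S -> d | e | AM | MB; A -> e; B -> d; C -> AB; M -> e | SC

Nullable: {M}; after ε-elimination: S -> T | d | e | Md; M -> e | Sed; T -> e | eM.
After unit-elimination: S -> d | e | Md | eM; M -> e | Sed; T -> e | eM.
TERM: introduce B -> d, A -> e and substitute in every rule of length ≥2.
BIN: M -> SAB becomes M -> SC, C -> AB.
Drop unreachable/unproductive: T.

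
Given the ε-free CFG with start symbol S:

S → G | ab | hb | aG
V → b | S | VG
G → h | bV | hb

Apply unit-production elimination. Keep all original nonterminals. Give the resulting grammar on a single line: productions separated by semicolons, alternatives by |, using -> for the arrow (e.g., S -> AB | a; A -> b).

Unit productions: S->G, V->S.
Unit pairs (A ⇒* B via units): (S,G), (V,G), (V,S).
S: inherits non-unit rules of {G, S} → aG | ab | bV | h | hb.
G: inherits non-unit rules of {G} → bV | h | hb.
V: inherits non-unit rules of {G, S, V} → VG | aG | ab | b | bV | h | hb.

S -> h | aG | ab | bV | hb; G -> h | bV | hb; V -> b | h | VG | aG | ab | bV | hb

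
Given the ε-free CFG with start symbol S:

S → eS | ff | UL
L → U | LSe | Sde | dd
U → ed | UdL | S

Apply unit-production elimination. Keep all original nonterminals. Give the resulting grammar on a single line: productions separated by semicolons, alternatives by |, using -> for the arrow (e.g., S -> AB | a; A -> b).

S -> UL | eS | ff; L -> UL | dd | eS | ed | ff | LSe | Sde | UdL; U -> UL | eS | ed | ff | UdL

Unit productions: L->U, U->S.
Unit pairs (A ⇒* B via units): (L,S), (L,U), (U,S).
S: inherits non-unit rules of {S} → UL | eS | ff.
L: inherits non-unit rules of {L, S, U} → LSe | Sde | UL | UdL | dd | eS | ed | ff.
U: inherits non-unit rules of {S, U} → UL | UdL | eS | ed | ff.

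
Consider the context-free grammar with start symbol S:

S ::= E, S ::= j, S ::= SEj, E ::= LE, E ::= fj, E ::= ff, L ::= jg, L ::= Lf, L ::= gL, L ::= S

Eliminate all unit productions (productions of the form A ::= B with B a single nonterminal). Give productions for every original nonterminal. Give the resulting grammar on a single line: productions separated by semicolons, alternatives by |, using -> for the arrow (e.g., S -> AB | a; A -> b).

S -> j | LE | ff | fj | SEj; E -> LE | ff | fj; L -> j | LE | Lf | ff | fj | gL | jg | SEj

Unit productions: L->S, S->E.
Unit pairs (A ⇒* B via units): (L,E), (L,S), (S,E).
S: inherits non-unit rules of {E, S} → LE | SEj | ff | fj | j.
E: inherits non-unit rules of {E} → LE | ff | fj.
L: inherits non-unit rules of {E, L, S} → LE | Lf | SEj | ff | fj | gL | j | jg.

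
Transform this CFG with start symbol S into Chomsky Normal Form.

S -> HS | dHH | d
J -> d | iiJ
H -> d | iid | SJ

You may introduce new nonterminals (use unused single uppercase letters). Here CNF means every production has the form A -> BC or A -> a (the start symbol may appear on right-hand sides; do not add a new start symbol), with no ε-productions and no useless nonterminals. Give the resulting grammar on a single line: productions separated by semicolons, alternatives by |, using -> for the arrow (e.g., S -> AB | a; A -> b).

No ε-productions.
No unit productions to eliminate.
TERM: introduce B -> d, A -> i and substitute in every rule of length ≥2.
BIN: H -> AAB becomes H -> AC, C -> AB; J -> AAJ becomes J -> AD, D -> AJ; S -> BHH becomes S -> BE, E -> HH.

S -> d | BE | HS; A -> i; B -> d; C -> AB; D -> AJ; E -> HH; H -> d | AC | SJ; J -> d | AD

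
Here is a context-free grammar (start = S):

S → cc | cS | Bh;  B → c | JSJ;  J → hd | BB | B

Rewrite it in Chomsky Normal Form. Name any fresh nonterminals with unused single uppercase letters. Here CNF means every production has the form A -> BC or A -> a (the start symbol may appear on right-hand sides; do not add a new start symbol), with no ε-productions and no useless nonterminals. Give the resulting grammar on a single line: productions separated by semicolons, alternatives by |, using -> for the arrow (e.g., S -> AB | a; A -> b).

No ε-productions.
After unit-elimination: S -> Bh | cS | cc; B -> c | JSJ; J -> c | BB | hd | JSJ.
TERM: introduce D -> c, C -> d, A -> h and substitute in every rule of length ≥2.
BIN: B -> JSJ becomes B -> JE, E -> SJ; J -> JSJ becomes J -> JF, F -> SJ.

S -> BA | DD | DS; A -> h; B -> c | JE; C -> d; D -> c; E -> SJ; F -> SJ; J -> c | AC | BB | JF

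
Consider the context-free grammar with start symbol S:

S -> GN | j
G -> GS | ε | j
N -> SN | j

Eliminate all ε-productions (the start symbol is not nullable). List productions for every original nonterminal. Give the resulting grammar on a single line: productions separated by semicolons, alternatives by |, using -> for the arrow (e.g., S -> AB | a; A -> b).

S -> N | j | GN; G -> S | j | GS; N -> j | SN

Nullable set: {G}.
S -> GN: G nullable, giving GN | N.
Drop G -> ε.
G -> GS: G nullable, giving GS | S.
Unchanged (no nullable symbols): S -> j; G -> j; N -> SN; N -> j.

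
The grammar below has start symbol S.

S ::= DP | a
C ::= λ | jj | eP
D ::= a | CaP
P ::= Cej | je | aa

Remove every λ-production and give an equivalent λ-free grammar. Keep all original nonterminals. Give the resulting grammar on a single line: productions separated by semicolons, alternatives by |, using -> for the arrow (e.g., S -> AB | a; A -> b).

S -> a | DP; C -> eP | jj; D -> a | aP | CaP; P -> aa | ej | je | Cej

Nullable set: {C}.
Drop C -> λ.
D -> CaP: C nullable, giving CaP | aP.
P -> Cej: C nullable, giving Cej | ej.
Unchanged (no nullable symbols): S -> DP; S -> a; C -> eP; C -> jj; D -> a; P -> aa; P -> je.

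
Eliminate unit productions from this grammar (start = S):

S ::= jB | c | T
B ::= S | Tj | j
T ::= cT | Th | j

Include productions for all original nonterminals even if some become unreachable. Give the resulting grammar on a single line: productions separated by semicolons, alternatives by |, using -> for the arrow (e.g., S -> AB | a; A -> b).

Unit productions: B->S, S->T.
Unit pairs (A ⇒* B via units): (B,S), (B,T), (S,T).
S: inherits non-unit rules of {S, T} → Th | c | cT | j | jB.
B: inherits non-unit rules of {B, S, T} → Th | Tj | c | cT | j | jB.
T: inherits non-unit rules of {T} → Th | cT | j.

S -> c | j | Th | cT | jB; B -> c | j | Th | Tj | cT | jB; T -> j | Th | cT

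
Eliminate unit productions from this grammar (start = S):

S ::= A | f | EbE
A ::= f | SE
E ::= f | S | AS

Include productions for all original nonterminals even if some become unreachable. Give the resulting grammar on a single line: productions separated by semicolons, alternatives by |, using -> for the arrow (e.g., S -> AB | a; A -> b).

S -> f | SE | EbE; A -> f | SE; E -> f | AS | SE | EbE

Unit productions: E->S, S->A.
Unit pairs (A ⇒* B via units): (E,A), (E,S), (S,A).
S: inherits non-unit rules of {A, S} → EbE | SE | f.
A: inherits non-unit rules of {A} → SE | f.
E: inherits non-unit rules of {A, E, S} → AS | EbE | SE | f.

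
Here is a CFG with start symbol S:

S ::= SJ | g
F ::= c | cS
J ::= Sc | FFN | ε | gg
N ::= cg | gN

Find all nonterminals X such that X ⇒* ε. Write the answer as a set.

{J}

Directly nullable (have an ε-rule): {J}.
Not nullable: F, N, S — each has a terminal in every rule's right-hand side or depends on a non-nullable symbol.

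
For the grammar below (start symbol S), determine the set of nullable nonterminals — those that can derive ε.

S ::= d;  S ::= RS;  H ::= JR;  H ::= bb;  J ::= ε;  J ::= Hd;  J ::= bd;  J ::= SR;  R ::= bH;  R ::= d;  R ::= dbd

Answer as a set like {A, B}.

Directly nullable (have an ε-rule): {J}.
Not nullable: H, R, S — each has a terminal in every rule's right-hand side or depends on a non-nullable symbol.

{J}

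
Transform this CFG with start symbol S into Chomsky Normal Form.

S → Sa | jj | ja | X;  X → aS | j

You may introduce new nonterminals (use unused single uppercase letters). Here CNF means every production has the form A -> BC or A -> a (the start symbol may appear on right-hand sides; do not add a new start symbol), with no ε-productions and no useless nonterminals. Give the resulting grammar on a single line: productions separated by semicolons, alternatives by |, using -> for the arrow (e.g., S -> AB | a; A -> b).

S -> j | AS | BA | BB | SA; A -> a; B -> j

No ε-productions.
After unit-elimination: S -> j | Sa | aS | ja | jj; X -> j | aS.
TERM: introduce A -> a, B -> j and substitute in every rule of length ≥2.
Drop unreachable/unproductive: X.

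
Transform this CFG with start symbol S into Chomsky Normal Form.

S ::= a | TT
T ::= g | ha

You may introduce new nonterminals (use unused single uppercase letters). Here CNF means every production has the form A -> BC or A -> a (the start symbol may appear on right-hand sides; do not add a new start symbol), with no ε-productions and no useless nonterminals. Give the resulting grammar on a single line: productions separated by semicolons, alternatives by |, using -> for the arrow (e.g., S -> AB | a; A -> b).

S -> a | TT; A -> h; B -> a; T -> g | AB

No ε-productions.
No unit productions to eliminate.
TERM: introduce B -> a, A -> h and substitute in every rule of length ≥2.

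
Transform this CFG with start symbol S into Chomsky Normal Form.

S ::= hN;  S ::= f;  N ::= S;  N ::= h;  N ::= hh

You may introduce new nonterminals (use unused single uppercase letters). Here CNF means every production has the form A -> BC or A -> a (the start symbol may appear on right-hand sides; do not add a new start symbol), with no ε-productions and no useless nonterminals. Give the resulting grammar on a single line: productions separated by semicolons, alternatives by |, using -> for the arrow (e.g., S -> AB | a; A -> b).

S -> f | AN; A -> h; N -> f | h | AA | AN

No ε-productions.
After unit-elimination: S -> f | hN; N -> f | h | hN | hh.
TERM: introduce A -> h and substitute in every rule of length ≥2.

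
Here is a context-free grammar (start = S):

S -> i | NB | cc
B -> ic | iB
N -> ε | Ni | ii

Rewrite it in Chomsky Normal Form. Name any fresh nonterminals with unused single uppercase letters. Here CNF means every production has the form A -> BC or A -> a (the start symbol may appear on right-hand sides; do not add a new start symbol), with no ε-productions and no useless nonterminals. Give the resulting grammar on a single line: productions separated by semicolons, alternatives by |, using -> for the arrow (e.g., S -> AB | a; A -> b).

Nullable: {N}; after ε-elimination: S -> B | i | NB | cc; B -> iB | ic; N -> i | Ni | ii.
After unit-elimination: S -> i | NB | cc | iB | ic; B -> iB | ic; N -> i | Ni | ii.
TERM: introduce C -> c, A -> i and substitute in every rule of length ≥2.

S -> i | AB | AC | CC | NB; A -> i; B -> AB | AC; C -> c; N -> i | AA | NA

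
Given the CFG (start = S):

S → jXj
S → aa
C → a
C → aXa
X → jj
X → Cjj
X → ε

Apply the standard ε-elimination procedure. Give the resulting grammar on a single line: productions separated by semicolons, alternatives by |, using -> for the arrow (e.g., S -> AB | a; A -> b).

S -> aa | jj | jXj; C -> a | aa | aXa; X -> jj | Cjj

Nullable set: {X}.
S -> jXj: X nullable, giving jXj | jj.
C -> aXa: X nullable, giving aXa | aa.
Drop X -> ε.
Unchanged (no nullable symbols): S -> aa; C -> a; X -> Cjj; X -> jj.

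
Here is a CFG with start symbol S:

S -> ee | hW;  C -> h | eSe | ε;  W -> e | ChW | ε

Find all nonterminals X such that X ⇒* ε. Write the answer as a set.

{C, W}

Directly nullable (have an ε-rule): {C, W}.
Not nullable: S — each has a terminal in every rule's right-hand side or depends on a non-nullable symbol.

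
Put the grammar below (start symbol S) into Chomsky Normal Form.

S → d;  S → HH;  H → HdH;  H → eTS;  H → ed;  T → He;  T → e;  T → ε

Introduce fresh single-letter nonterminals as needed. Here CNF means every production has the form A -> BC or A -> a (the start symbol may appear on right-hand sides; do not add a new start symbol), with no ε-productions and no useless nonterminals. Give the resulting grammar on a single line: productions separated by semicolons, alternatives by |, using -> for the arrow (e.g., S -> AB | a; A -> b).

S -> d | HH; A -> d; B -> e; C -> TS; D -> AH; H -> BA | BC | BS | HD; T -> e | HB

Nullable: {T}; after ε-elimination: S -> d | HH; H -> eS | ed | HdH | eTS; T -> e | He.
No unit productions to eliminate.
TERM: introduce A -> d, B -> e and substitute in every rule of length ≥2.
BIN: H -> BTS becomes H -> BC, C -> TS; H -> HAH becomes H -> HD, D -> AH.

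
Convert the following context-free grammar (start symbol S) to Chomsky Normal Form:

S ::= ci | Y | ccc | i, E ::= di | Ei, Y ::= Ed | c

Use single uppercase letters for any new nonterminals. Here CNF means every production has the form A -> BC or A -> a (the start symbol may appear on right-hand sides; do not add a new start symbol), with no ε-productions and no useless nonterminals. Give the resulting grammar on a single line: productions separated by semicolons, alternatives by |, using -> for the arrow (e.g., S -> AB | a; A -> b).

No ε-productions.
After unit-elimination: S -> c | i | Ed | ci | ccc; E -> Ei | di; Y -> c | Ed.
TERM: introduce C -> c, B -> d, A -> i and substitute in every rule of length ≥2.
BIN: S -> CCC becomes S -> CD, D -> CC.
Drop unreachable/unproductive: Y.

S -> c | i | CA | CD | EB; A -> i; B -> d; C -> c; D -> CC; E -> BA | EA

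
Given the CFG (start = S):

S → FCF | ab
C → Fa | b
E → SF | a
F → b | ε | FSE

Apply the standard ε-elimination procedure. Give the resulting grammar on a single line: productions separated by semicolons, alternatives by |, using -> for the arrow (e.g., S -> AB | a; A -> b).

S -> C | CF | FC | ab | FCF; C -> a | b | Fa; E -> S | a | SF; F -> b | SE | FSE

Nullable set: {F}.
S -> FCF: F, F nullable, giving C | CF | FC | FCF.
C -> Fa: F nullable, giving Fa | a.
E -> SF: F nullable, giving S | SF.
Drop F -> ε.
F -> FSE: F nullable, giving FSE | SE.
Unchanged (no nullable symbols): S -> ab; C -> b; E -> a; F -> b.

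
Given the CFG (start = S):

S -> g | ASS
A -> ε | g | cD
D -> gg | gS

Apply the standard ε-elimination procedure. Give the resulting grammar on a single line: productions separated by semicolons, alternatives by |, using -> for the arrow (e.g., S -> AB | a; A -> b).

Nullable set: {A}.
S -> ASS: A nullable, giving ASS | SS.
Drop A -> ε.
Unchanged (no nullable symbols): S -> g; A -> cD; A -> g; D -> gS; D -> gg.

S -> g | SS | ASS; A -> g | cD; D -> gS | gg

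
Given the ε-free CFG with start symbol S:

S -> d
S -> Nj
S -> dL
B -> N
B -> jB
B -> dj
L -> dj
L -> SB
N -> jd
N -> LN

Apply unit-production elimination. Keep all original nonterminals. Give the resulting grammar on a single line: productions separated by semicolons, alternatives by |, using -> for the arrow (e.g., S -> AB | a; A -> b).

S -> d | Nj | dL; B -> LN | dj | jB | jd; L -> SB | dj; N -> LN | jd

Unit productions: B->N.
Unit pairs (A ⇒* B via units): (B,N).
S: inherits non-unit rules of {S} → Nj | d | dL.
B: inherits non-unit rules of {B, N} → LN | dj | jB | jd.
L: inherits non-unit rules of {L} → SB | dj.
N: inherits non-unit rules of {N} → LN | jd.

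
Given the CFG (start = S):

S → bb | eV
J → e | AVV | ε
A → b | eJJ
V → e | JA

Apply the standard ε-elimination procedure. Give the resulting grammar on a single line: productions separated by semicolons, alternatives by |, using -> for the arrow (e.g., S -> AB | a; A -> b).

Nullable set: {J}.
A -> eJJ: J, J nullable, giving e | eJ | eJJ.
Drop J -> ε.
V -> JA: J nullable, giving A | JA.
Unchanged (no nullable symbols): S -> bb; S -> eV; A -> b; J -> AVV; J -> e; V -> e.

S -> bb | eV; A -> b | e | eJ | eJJ; J -> e | AVV; V -> A | e | JA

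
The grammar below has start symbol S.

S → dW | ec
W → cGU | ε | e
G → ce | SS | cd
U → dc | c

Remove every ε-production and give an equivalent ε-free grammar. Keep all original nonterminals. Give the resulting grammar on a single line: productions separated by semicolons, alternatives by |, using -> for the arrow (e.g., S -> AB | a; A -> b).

S -> d | dW | ec; G -> SS | cd | ce; U -> c | dc; W -> e | cGU

Nullable set: {W}.
S -> dW: W nullable, giving d | dW.
Drop W -> ε.
Unchanged (no nullable symbols): S -> ec; G -> SS; G -> cd; G -> ce; U -> c; U -> dc; W -> cGU; W -> e.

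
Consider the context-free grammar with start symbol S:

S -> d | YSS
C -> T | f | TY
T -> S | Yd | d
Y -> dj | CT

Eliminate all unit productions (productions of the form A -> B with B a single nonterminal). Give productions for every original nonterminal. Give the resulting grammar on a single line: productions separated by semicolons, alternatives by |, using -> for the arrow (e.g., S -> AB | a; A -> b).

Unit productions: C->T, T->S.
Unit pairs (A ⇒* B via units): (C,S), (C,T), (T,S).
S: inherits non-unit rules of {S} → YSS | d.
C: inherits non-unit rules of {C, S, T} → TY | YSS | Yd | d | f.
T: inherits non-unit rules of {S, T} → YSS | Yd | d.
Y: inherits non-unit rules of {Y} → CT | dj.

S -> d | YSS; C -> d | f | TY | Yd | YSS; T -> d | Yd | YSS; Y -> CT | dj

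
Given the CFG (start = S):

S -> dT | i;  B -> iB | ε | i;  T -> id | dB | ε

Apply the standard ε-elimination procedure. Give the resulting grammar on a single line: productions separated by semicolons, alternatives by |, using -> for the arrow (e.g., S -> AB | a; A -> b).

S -> d | i | dT; B -> i | iB; T -> d | dB | id

Nullable set: {B, T}.
S -> dT: T nullable, giving d | dT.
Drop B -> ε.
B -> iB: B nullable, giving i | iB.
Drop T -> ε.
T -> dB: B nullable, giving d | dB.
Unchanged (no nullable symbols): S -> i; B -> i; T -> id.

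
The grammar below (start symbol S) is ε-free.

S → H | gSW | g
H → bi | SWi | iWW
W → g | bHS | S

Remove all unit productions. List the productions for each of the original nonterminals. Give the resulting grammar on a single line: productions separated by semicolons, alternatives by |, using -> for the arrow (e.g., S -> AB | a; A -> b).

S -> g | bi | SWi | gSW | iWW; H -> bi | SWi | iWW; W -> g | bi | SWi | bHS | gSW | iWW

Unit productions: S->H, W->S.
Unit pairs (A ⇒* B via units): (S,H), (W,H), (W,S).
S: inherits non-unit rules of {H, S} → SWi | bi | g | gSW | iWW.
H: inherits non-unit rules of {H} → SWi | bi | iWW.
W: inherits non-unit rules of {H, S, W} → SWi | bHS | bi | g | gSW | iWW.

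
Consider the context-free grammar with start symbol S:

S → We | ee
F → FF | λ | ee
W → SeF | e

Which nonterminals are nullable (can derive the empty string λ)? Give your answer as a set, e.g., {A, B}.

{F}

Directly nullable (have an ε-rule): {F}.
Not nullable: S, W — each has a terminal in every rule's right-hand side or depends on a non-nullable symbol.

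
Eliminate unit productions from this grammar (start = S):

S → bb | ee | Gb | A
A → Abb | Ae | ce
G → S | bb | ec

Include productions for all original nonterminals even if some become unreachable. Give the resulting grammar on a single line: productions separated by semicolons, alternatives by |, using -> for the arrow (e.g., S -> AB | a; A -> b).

S -> Ae | Gb | bb | ce | ee | Abb; A -> Ae | ce | Abb; G -> Ae | Gb | bb | ce | ec | ee | Abb

Unit productions: G->S, S->A.
Unit pairs (A ⇒* B via units): (G,A), (G,S), (S,A).
S: inherits non-unit rules of {A, S} → Abb | Ae | Gb | bb | ce | ee.
A: inherits non-unit rules of {A} → Abb | Ae | ce.
G: inherits non-unit rules of {A, G, S} → Abb | Ae | Gb | bb | ce | ec | ee.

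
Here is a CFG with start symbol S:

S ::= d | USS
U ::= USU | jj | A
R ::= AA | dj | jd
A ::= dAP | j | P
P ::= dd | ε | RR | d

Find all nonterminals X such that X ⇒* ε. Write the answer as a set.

{A, P, R, U}

Directly nullable (have an ε-rule): {P}.
A is nullable via A -> P (every symbol on the right is already known nullable).
R is nullable via R -> AA (every symbol on the right is already known nullable).
U is nullable via U -> A (every symbol on the right is already known nullable).
Not nullable: S — each has a terminal in every rule's right-hand side or depends on a non-nullable symbol.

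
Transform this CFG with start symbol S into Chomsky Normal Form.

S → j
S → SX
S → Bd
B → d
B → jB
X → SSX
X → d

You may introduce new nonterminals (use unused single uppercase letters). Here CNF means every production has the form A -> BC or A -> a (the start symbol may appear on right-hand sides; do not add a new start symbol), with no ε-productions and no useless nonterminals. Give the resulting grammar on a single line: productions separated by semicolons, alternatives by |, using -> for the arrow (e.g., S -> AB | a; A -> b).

S -> j | BC | SX; A -> j; B -> d | AB; C -> d; D -> SX; X -> d | SD

No ε-productions.
No unit productions to eliminate.
TERM: introduce C -> d, A -> j and substitute in every rule of length ≥2.
BIN: X -> SSX becomes X -> SD, D -> SX.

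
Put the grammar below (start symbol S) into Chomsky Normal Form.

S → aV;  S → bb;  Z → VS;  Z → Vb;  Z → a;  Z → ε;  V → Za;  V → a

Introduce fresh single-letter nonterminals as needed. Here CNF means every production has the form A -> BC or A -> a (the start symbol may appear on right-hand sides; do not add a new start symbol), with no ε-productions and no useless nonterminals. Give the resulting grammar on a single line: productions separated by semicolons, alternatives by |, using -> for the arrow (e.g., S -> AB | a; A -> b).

Nullable: {Z}; after ε-elimination: S -> aV | bb; V -> a | Za; Z -> a | VS | Vb.
No unit productions to eliminate.
TERM: introduce A -> a, B -> b and substitute in every rule of length ≥2.

S -> AV | BB; A -> a; B -> b; V -> a | ZA; Z -> a | VB | VS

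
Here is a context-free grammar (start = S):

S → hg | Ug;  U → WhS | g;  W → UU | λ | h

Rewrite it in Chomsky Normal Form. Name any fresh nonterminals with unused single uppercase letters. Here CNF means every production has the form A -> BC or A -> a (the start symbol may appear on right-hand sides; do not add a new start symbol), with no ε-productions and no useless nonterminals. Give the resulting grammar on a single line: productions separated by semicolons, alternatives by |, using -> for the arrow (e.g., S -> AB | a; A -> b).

S -> BA | UA; A -> g; B -> h; C -> BS; U -> g | BS | WC; W -> h | UU

Nullable: {W}; after ε-elimination: S -> Ug | hg; U -> g | hS | WhS; W -> h | UU.
No unit productions to eliminate.
TERM: introduce A -> g, B -> h and substitute in every rule of length ≥2.
BIN: U -> WBS becomes U -> WC, C -> BS.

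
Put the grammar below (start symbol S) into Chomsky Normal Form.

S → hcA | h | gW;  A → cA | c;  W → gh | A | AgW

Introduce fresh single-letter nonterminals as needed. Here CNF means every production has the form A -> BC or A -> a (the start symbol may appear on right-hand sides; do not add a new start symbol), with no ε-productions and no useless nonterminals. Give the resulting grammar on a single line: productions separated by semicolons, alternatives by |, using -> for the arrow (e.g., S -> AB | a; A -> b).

S -> h | CW | DE; A -> c | BA; B -> c; C -> g; D -> h; E -> BA; F -> CW; W -> c | AF | BA | CD

No ε-productions.
After unit-elimination: S -> h | gW | hcA; A -> c | cA; W -> c | cA | gh | AgW.
TERM: introduce B -> c, C -> g, D -> h and substitute in every rule of length ≥2.
BIN: S -> DBA becomes S -> DE, E -> BA; W -> ACW becomes W -> AF, F -> CW.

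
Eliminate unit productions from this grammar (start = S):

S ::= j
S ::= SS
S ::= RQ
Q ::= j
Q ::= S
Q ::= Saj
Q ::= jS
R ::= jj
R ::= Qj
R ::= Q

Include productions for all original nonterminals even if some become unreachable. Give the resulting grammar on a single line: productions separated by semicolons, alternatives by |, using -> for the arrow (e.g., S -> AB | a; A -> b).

S -> j | RQ | SS; Q -> j | RQ | SS | jS | Saj; R -> j | Qj | RQ | SS | jS | jj | Saj

Unit productions: Q->S, R->Q.
Unit pairs (A ⇒* B via units): (Q,S), (R,Q), (R,S).
S: inherits non-unit rules of {S} → RQ | SS | j.
Q: inherits non-unit rules of {Q, S} → RQ | SS | Saj | j | jS.
R: inherits non-unit rules of {Q, R, S} → Qj | RQ | SS | Saj | j | jS | jj.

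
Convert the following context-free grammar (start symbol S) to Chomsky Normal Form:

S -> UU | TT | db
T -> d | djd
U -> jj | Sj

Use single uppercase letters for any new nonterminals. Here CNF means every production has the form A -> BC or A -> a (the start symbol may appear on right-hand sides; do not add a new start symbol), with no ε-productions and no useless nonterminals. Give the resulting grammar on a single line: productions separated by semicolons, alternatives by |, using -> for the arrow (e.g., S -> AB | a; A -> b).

No ε-productions.
No unit productions to eliminate.
TERM: introduce B -> b, A -> d, C -> j and substitute in every rule of length ≥2.
BIN: T -> ACA becomes T -> AD, D -> CA.

S -> AB | TT | UU; A -> d; B -> b; C -> j; D -> CA; T -> d | AD; U -> CC | SC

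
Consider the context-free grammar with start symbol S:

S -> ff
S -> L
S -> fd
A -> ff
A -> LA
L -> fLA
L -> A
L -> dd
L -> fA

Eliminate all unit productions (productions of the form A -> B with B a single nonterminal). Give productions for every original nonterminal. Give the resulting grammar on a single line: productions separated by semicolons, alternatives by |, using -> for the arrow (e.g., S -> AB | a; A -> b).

Unit productions: L->A, S->L.
Unit pairs (A ⇒* B via units): (L,A), (S,A), (S,L).
S: inherits non-unit rules of {A, L, S} → LA | dd | fA | fLA | fd | ff.
A: inherits non-unit rules of {A} → LA | ff.
L: inherits non-unit rules of {A, L} → LA | dd | fA | fLA | ff.

S -> LA | dd | fA | fd | ff | fLA; A -> LA | ff; L -> LA | dd | fA | ff | fLA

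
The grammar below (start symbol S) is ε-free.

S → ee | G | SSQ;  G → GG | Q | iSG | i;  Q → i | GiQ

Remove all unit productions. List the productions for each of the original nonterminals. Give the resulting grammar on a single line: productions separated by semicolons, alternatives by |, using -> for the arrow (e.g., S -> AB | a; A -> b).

S -> i | GG | ee | GiQ | SSQ | iSG; G -> i | GG | GiQ | iSG; Q -> i | GiQ

Unit productions: G->Q, S->G.
Unit pairs (A ⇒* B via units): (G,Q), (S,G), (S,Q).
S: inherits non-unit rules of {G, Q, S} → GG | GiQ | SSQ | ee | i | iSG.
G: inherits non-unit rules of {G, Q} → GG | GiQ | i | iSG.
Q: inherits non-unit rules of {Q} → GiQ | i.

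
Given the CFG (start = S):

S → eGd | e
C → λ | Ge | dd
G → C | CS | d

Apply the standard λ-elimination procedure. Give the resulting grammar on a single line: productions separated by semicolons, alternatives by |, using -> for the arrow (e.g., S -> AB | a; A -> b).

Nullable set: {C, G}.
S -> eGd: G nullable, giving eGd | ed.
Drop C -> λ.
C -> Ge: G nullable, giving Ge | e.
G -> C: C nullable, giving C.
G -> CS: C nullable, giving CS | S.
Unchanged (no nullable symbols): S -> e; C -> dd; G -> d.

S -> e | ed | eGd; C -> e | Ge | dd; G -> C | S | d | CS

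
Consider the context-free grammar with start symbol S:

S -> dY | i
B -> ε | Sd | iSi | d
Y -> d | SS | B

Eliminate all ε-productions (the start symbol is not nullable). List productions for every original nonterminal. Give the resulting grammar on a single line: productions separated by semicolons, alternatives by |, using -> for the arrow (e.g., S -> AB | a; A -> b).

S -> d | i | dY; B -> d | Sd | iSi; Y -> B | d | SS

Nullable set: {B, Y}.
S -> dY: Y nullable, giving d | dY.
Drop B -> ε.
Y -> B: B nullable, giving B.
Unchanged (no nullable symbols): S -> i; B -> Sd; B -> d; B -> iSi; Y -> SS; Y -> d.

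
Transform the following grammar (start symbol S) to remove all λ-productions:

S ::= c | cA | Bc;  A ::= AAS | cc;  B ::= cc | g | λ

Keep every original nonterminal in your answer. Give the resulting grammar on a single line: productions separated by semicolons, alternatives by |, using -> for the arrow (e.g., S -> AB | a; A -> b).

S -> c | Bc | cA; A -> cc | AAS; B -> g | cc

Nullable set: {B}.
S -> Bc: B nullable, giving Bc | c.
Drop B -> λ.
Unchanged (no nullable symbols): S -> c; S -> cA; A -> AAS; A -> cc; B -> cc; B -> g.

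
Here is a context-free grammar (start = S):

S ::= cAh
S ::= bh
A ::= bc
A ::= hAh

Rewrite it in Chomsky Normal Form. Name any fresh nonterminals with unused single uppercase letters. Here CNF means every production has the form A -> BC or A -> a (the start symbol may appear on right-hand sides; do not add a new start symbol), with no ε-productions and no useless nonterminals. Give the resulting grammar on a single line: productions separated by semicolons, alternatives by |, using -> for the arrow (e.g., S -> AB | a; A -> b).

S -> BD | CF; A -> BC | DE; B -> b; C -> c; D -> h; E -> AD; F -> AD

No ε-productions.
No unit productions to eliminate.
TERM: introduce B -> b, C -> c, D -> h and substitute in every rule of length ≥2.
BIN: A -> DAD becomes A -> DE, E -> AD; S -> CAD becomes S -> CF, F -> AD.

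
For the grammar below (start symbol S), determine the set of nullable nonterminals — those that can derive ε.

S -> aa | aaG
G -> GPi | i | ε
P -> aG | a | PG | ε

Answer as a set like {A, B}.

Directly nullable (have an ε-rule): {G, P}.
Not nullable: S — each has a terminal in every rule's right-hand side or depends on a non-nullable symbol.

{G, P}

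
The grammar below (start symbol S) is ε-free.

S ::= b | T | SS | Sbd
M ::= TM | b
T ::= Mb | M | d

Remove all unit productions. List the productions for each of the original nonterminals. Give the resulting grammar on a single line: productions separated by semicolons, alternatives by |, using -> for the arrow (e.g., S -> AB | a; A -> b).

Unit productions: S->T, T->M.
Unit pairs (A ⇒* B via units): (S,M), (S,T), (T,M).
S: inherits non-unit rules of {M, S, T} → Mb | SS | Sbd | TM | b | d.
M: inherits non-unit rules of {M} → TM | b.
T: inherits non-unit rules of {M, T} → Mb | TM | b | d.

S -> b | d | Mb | SS | TM | Sbd; M -> b | TM; T -> b | d | Mb | TM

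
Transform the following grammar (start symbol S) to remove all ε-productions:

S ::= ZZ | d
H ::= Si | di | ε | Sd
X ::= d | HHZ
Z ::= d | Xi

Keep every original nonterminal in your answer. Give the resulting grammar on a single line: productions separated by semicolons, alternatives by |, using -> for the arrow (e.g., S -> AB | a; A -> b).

S -> d | ZZ; H -> Sd | Si | di; X -> Z | d | HZ | HHZ; Z -> d | Xi

Nullable set: {H}.
Drop H -> ε.
X -> HHZ: H, H nullable, giving HHZ | HZ | Z.
Unchanged (no nullable symbols): S -> ZZ; S -> d; H -> Sd; H -> Si; H -> di; X -> d; Z -> Xi; Z -> d.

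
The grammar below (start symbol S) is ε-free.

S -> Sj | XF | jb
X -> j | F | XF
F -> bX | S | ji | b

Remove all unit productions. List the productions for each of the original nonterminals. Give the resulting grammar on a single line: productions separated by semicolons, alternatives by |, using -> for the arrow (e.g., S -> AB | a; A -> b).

Unit productions: F->S, X->F.
Unit pairs (A ⇒* B via units): (F,S), (X,F), (X,S).
S: inherits non-unit rules of {S} → Sj | XF | jb.
F: inherits non-unit rules of {F, S} → Sj | XF | b | bX | jb | ji.
X: inherits non-unit rules of {F, S, X} → Sj | XF | b | bX | j | jb | ji.

S -> Sj | XF | jb; F -> b | Sj | XF | bX | jb | ji; X -> b | j | Sj | XF | bX | jb | ji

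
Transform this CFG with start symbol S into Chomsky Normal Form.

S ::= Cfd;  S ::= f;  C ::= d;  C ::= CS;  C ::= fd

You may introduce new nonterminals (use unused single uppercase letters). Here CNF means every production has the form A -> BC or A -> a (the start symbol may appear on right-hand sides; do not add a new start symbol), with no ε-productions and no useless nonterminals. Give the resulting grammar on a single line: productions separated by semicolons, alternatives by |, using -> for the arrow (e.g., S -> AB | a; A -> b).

No ε-productions.
No unit productions to eliminate.
TERM: introduce B -> d, A -> f and substitute in every rule of length ≥2.
BIN: S -> CAB becomes S -> CD, D -> AB.

S -> f | CD; A -> f; B -> d; C -> d | AB | CS; D -> AB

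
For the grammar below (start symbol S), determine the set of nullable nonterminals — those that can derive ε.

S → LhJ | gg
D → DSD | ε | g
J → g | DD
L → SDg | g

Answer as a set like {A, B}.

Directly nullable (have an ε-rule): {D}.
J is nullable via J -> DD (every symbol on the right is already known nullable).
Not nullable: L, S — each has a terminal in every rule's right-hand side or depends on a non-nullable symbol.

{D, J}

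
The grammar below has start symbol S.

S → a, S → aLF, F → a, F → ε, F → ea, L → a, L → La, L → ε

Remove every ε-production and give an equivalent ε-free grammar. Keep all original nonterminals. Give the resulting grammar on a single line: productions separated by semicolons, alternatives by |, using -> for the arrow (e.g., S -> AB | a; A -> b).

S -> a | aF | aL | aLF; F -> a | ea; L -> a | La

Nullable set: {F, L}.
S -> aLF: L, F nullable, giving a | aF | aL | aLF.
Drop F -> ε.
Drop L -> ε.
L -> La: L nullable, giving La | a.
Unchanged (no nullable symbols): S -> a; F -> a; F -> ea; L -> a.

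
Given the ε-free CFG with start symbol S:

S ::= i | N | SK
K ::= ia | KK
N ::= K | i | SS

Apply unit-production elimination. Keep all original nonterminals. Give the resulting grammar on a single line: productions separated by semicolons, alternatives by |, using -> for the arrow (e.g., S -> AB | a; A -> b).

S -> i | KK | SK | SS | ia; K -> KK | ia; N -> i | KK | SS | ia

Unit productions: N->K, S->N.
Unit pairs (A ⇒* B via units): (N,K), (S,K), (S,N).
S: inherits non-unit rules of {K, N, S} → KK | SK | SS | i | ia.
K: inherits non-unit rules of {K} → KK | ia.
N: inherits non-unit rules of {K, N} → KK | SS | i | ia.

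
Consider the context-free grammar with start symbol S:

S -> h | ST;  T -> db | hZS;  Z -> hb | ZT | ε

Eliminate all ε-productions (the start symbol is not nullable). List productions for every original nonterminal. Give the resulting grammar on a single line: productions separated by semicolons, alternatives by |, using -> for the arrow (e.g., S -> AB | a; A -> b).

S -> h | ST; T -> db | hS | hZS; Z -> T | ZT | hb

Nullable set: {Z}.
T -> hZS: Z nullable, giving hS | hZS.
Drop Z -> ε.
Z -> ZT: Z nullable, giving T | ZT.
Unchanged (no nullable symbols): S -> ST; S -> h; T -> db; Z -> hb.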